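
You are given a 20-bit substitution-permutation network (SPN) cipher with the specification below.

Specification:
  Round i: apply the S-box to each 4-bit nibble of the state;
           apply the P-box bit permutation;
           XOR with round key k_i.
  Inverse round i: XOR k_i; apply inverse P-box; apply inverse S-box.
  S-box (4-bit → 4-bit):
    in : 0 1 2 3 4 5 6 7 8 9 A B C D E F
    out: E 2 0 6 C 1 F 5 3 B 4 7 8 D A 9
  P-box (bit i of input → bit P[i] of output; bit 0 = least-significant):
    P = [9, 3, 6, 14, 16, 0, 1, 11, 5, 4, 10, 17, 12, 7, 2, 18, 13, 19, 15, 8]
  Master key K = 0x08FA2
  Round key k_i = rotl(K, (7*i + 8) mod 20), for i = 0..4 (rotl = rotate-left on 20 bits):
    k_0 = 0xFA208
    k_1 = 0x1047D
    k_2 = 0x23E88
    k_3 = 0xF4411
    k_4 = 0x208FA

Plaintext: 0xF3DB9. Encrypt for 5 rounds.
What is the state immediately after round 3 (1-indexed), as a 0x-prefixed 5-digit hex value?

s_0 = plaintext = 0xF3DB9
s_1 = Round(s_0, k_0) = 0xCC5A7
s_2 = Round(s_1, k_1) = 0x5071F
s_3 = Round(s_2, k_2) = 0x6582D
s_4 = Round(s_3, k_3) = 0x7B761
s_5 = Round(s_4, k_4) = 0x3B455

0x6582D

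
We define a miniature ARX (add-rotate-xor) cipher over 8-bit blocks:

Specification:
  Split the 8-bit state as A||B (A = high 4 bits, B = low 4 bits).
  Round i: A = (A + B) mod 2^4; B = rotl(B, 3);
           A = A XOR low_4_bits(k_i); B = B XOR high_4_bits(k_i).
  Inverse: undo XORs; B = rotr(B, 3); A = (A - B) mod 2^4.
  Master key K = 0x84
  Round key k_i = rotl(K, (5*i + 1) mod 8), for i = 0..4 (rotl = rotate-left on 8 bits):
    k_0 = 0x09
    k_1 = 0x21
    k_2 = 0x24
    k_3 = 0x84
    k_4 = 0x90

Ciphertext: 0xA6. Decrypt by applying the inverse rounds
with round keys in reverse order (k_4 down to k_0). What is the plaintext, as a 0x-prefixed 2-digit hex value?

s_0 = ciphertext = 0xA6
s_1 = InvRound(s_0, k_4) = 0xBF
s_2 = InvRound(s_1, k_3) = 0x1E
s_3 = InvRound(s_2, k_2) = 0xC9
s_4 = InvRound(s_3, k_1) = 0x67
s_5 = InvRound(s_4, k_0) = 0x1E

0x1E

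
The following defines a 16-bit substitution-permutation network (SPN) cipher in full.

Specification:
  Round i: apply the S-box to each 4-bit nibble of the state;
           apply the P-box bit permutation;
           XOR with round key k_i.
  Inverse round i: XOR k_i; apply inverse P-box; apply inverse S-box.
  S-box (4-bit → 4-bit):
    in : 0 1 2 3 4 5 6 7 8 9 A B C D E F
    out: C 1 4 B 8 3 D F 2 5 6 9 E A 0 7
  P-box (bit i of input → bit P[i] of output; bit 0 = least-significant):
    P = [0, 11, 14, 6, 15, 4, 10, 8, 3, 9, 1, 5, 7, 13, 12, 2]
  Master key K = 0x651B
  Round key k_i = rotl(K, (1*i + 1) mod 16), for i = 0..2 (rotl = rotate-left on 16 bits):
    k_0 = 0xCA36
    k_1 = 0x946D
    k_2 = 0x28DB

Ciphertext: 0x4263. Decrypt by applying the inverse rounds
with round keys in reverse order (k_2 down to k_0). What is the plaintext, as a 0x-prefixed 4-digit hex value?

s_0 = ciphertext = 0x4263
s_1 = InvRound(s_0, k_2) = 0x538A
s_2 = InvRound(s_1, k_1) = 0xBC66
s_3 = InvRound(s_2, k_0) = 0xA8A0

0xA8A0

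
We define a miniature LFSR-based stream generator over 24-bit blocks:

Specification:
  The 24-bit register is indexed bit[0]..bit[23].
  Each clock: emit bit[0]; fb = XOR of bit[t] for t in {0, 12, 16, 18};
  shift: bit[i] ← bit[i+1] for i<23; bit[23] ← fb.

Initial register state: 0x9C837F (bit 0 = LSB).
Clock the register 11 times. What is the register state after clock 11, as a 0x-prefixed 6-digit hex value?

0xA19390

reg_0 = 0x9C837F
clock 1: out=1, reg = 0x4E41BF
clock 2: out=1, reg = 0x2720DF
clock 3: out=1, reg = 0x93906F
clock 4: out=1, reg = 0xC9C837
clock 5: out=1, reg = 0x64E41B
clock 6: out=1, reg = 0x32720D
clock 7: out=1, reg = 0x193906
clock 8: out=0, reg = 0x0C9C83
clock 9: out=1, reg = 0x864E41
clock 10: out=1, reg = 0x432720
clock 11: out=0, reg = 0xA19390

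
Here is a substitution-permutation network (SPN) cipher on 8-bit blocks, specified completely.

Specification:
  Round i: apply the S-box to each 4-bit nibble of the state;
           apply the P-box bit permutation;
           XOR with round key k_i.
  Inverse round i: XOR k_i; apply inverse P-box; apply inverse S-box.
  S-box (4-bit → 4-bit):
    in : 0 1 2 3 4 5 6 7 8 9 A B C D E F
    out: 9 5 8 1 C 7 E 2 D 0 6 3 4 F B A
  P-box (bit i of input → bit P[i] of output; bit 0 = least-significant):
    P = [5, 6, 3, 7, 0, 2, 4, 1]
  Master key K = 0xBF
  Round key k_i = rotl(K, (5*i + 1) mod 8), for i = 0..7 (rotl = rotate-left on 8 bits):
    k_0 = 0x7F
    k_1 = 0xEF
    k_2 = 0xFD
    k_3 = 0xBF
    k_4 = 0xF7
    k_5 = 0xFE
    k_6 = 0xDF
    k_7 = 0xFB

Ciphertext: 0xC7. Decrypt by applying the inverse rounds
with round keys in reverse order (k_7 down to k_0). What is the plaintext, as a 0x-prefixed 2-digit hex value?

0xB6

s_0 = ciphertext = 0xC7
s_1 = InvRound(s_0, k_7) = 0xA1
s_2 = InvRound(s_1, k_6) = 0x65
s_3 = InvRound(s_2, k_5) = 0x84
s_4 = InvRound(s_3, k_4) = 0x8B
s_5 = InvRound(s_4, k_3) = 0xA3
s_6 = InvRound(s_5, k_2) = 0x6A
s_7 = InvRound(s_6, k_1) = 0xB2
s_8 = InvRound(s_7, k_0) = 0xB6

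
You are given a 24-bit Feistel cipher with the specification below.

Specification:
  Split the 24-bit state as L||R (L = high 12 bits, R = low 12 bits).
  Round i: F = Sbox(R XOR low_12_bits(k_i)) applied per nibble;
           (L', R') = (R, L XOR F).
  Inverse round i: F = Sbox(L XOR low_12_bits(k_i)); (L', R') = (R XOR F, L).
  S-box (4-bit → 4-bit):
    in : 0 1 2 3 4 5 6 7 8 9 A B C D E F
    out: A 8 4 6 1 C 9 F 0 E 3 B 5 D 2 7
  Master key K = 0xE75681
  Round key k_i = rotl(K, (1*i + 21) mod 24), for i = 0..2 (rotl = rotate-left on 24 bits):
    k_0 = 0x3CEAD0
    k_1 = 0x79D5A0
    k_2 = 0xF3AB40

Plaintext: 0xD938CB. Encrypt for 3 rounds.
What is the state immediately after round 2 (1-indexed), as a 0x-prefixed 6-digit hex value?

s_0 = plaintext = 0xD938CB
s_1 = Round(s_0, k_0) = 0x8CB918
s_2 = Round(s_1, k_1) = 0x918D7B
s_3 = Round(s_2, k_2) = 0xD7B073

0x918D7B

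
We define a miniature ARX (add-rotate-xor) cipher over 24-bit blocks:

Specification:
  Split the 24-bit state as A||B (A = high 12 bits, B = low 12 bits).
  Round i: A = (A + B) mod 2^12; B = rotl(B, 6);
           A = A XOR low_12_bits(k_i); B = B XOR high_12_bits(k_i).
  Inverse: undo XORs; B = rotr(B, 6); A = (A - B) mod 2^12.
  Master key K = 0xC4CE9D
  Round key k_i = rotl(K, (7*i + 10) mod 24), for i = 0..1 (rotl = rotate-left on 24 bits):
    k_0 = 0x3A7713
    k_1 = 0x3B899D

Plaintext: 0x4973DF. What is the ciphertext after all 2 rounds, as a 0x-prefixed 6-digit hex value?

s_0 = plaintext = 0x4973DF
s_1 = Round(s_0, k_0) = 0xF65468
s_2 = Round(s_1, k_1) = 0xA509A9

0xA509A9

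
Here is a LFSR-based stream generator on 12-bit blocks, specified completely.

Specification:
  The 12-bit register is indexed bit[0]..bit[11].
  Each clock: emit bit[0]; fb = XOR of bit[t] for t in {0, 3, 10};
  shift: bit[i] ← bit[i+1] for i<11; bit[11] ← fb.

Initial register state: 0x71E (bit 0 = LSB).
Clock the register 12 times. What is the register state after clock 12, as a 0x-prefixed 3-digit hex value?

0xCCC

reg_0 = 0x71E
clock 1: out=0, reg = 0x38F
clock 2: out=1, reg = 0x1C7
clock 3: out=1, reg = 0x8E3
clock 4: out=1, reg = 0xC71
clock 5: out=1, reg = 0x638
clock 6: out=0, reg = 0x31C
clock 7: out=0, reg = 0x98E
clock 8: out=0, reg = 0xCC7
clock 9: out=1, reg = 0x663
clock 10: out=1, reg = 0x331
clock 11: out=1, reg = 0x998
clock 12: out=0, reg = 0xCCC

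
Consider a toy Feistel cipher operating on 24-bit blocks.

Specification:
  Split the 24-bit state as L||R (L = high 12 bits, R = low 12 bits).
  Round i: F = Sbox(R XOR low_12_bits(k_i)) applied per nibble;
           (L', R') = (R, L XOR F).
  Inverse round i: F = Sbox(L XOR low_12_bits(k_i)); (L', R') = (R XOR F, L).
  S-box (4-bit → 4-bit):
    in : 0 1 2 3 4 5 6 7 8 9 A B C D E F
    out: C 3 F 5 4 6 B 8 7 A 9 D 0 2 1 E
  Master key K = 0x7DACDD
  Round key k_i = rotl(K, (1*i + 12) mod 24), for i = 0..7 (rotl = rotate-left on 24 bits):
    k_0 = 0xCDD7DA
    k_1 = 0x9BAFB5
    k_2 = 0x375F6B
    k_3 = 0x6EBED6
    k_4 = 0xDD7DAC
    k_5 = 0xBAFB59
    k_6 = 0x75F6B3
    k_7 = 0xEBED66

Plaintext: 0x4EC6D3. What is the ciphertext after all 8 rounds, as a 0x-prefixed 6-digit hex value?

0xBBA1E4

s_0 = plaintext = 0x4EC6D3
s_1 = Round(s_0, k_0) = 0x6D3726
s_2 = Round(s_1, k_1) = 0x726176
s_3 = Round(s_2, k_2) = 0x176614
s_4 = Round(s_3, k_3) = 0x614679
s_5 = Round(s_4, k_4) = 0x679B32
s_6 = Round(s_5, k_5) = 0xB32AC4
s_7 = Round(s_6, k_6) = 0xAC4BBA
s_8 = Round(s_7, k_7) = 0xBBA1E4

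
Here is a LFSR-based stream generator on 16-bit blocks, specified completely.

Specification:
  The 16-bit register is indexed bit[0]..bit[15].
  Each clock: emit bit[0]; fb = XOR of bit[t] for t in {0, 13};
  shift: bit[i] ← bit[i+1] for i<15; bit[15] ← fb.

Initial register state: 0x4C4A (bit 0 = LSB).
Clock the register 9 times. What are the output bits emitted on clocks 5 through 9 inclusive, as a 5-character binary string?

reg_0 = 0x4C4A
clock 1: out=0, reg = 0x2625
clock 2: out=1, reg = 0x1312
clock 3: out=0, reg = 0x0989
clock 4: out=1, reg = 0x84C4
clock 5: out=0, reg = 0x4262
clock 6: out=0, reg = 0x2131
clock 7: out=1, reg = 0x1098
clock 8: out=0, reg = 0x084C
clock 9: out=0, reg = 0x0426

00100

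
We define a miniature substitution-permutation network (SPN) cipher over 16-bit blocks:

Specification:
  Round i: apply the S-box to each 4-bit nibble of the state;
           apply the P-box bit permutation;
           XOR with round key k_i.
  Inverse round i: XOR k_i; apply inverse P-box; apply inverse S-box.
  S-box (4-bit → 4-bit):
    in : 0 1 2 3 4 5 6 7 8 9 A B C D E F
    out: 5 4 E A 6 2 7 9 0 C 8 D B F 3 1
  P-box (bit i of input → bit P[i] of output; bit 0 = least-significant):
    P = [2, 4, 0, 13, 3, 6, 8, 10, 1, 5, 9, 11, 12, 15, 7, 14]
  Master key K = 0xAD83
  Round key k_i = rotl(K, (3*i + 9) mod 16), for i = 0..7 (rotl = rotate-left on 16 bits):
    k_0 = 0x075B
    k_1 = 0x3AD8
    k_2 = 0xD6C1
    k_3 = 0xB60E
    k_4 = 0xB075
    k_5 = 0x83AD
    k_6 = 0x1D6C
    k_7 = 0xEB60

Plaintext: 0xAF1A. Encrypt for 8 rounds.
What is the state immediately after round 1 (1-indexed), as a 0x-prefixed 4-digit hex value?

s_0 = plaintext = 0xAF1A
s_1 = Round(s_0, k_0) = 0x6659
s_2 = Round(s_1, k_1) = 0x883B
s_3 = Round(s_2, k_2) = 0xF284
s_4 = Round(s_3, k_3) = 0xAC3F
s_5 = Round(s_4, k_4) = 0xFC13
s_6 = Round(s_5, k_5) = 0xBA9F
s_7 = Round(s_6, k_6) = 0x40E8
s_8 = Round(s_7, k_7) = 0x69AA

0x6659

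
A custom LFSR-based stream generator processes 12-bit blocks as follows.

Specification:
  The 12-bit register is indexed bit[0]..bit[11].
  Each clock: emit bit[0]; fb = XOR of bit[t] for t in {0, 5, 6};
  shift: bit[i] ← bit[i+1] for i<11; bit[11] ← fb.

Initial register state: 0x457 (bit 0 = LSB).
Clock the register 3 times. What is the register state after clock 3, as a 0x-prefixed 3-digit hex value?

reg_0 = 0x457
clock 1: out=1, reg = 0x22B
clock 2: out=1, reg = 0x115
clock 3: out=1, reg = 0x88A

0x88A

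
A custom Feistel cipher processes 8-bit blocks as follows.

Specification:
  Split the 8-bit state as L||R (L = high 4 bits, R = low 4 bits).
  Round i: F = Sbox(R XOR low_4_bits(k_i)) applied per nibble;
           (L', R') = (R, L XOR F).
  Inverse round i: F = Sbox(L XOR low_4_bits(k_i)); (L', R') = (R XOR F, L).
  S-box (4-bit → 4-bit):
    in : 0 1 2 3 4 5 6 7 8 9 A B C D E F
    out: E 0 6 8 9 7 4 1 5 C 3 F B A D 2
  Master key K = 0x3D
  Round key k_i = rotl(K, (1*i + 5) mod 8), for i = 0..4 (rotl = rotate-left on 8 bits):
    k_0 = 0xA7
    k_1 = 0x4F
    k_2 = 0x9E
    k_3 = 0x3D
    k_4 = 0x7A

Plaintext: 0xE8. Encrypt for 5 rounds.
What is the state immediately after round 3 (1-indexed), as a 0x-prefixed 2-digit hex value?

s_0 = plaintext = 0xE8
s_1 = Round(s_0, k_0) = 0x8C
s_2 = Round(s_1, k_1) = 0xC0
s_3 = Round(s_2, k_2) = 0x01
s_4 = Round(s_3, k_3) = 0x1B
s_5 = Round(s_4, k_4) = 0xB1

0x01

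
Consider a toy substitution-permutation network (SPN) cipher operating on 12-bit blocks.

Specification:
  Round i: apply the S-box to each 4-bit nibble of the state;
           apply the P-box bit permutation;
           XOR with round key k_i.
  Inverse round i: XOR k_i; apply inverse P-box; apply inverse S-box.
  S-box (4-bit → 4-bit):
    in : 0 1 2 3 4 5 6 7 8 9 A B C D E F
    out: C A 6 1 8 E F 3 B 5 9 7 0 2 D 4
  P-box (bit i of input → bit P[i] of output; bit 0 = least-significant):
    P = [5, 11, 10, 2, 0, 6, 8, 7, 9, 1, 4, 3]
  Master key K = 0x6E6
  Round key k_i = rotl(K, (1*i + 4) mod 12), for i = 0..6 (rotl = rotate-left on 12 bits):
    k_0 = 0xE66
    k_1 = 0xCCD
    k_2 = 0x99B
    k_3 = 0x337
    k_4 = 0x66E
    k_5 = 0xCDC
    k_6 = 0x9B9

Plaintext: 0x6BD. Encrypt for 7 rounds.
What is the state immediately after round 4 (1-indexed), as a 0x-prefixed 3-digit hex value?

0xA0D

s_0 = plaintext = 0x6BD
s_1 = Round(s_0, k_0) = 0x53D
s_2 = Round(s_1, k_1) = 0x4D6
s_3 = Round(s_2, k_2) = 0x5F7
s_4 = Round(s_3, k_3) = 0xA0D
s_5 = Round(s_4, k_4) = 0xDE6
s_6 = Round(s_5, k_5) = 0x17B
s_7 = Round(s_6, k_6) = 0x5D2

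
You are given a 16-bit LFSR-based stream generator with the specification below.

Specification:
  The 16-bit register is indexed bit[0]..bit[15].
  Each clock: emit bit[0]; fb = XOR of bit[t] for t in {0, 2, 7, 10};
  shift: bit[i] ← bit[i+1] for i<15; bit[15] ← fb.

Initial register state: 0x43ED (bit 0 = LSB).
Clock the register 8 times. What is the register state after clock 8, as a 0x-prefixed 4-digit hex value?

0xC143

reg_0 = 0x43ED
clock 1: out=1, reg = 0xA1F6
clock 2: out=0, reg = 0x50FB
clock 3: out=1, reg = 0x287D
clock 4: out=1, reg = 0x143E
clock 5: out=0, reg = 0x0A1F
clock 6: out=1, reg = 0x050F
clock 7: out=1, reg = 0x8287
clock 8: out=1, reg = 0xC143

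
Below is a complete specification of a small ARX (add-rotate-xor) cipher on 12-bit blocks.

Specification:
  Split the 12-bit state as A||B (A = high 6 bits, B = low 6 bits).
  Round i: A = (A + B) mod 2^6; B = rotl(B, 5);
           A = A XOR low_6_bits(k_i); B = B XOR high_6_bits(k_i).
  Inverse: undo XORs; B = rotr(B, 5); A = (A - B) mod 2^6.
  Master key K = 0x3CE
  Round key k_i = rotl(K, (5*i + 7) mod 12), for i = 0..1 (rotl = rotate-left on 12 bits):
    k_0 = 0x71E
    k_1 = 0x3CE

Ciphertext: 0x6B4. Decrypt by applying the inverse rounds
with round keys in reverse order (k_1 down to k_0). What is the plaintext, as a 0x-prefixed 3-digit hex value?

0xB17

s_0 = ciphertext = 0x6B4
s_1 = InvRound(s_0, k_1) = 0x777
s_2 = InvRound(s_1, k_0) = 0xB17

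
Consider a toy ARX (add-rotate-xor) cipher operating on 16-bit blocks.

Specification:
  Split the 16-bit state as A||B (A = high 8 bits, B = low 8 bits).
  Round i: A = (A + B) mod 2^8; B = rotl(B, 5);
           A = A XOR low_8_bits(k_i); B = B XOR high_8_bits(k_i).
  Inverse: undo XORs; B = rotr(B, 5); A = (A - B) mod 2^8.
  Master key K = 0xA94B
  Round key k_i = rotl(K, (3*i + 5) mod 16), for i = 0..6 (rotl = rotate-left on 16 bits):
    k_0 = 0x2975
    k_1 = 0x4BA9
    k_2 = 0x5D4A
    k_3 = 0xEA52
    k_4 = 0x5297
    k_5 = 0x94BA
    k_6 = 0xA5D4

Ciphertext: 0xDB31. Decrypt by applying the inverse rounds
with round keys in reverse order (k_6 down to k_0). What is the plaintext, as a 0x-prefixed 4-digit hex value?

s_0 = ciphertext = 0xDB31
s_1 = InvRound(s_0, k_6) = 0x6BA4
s_2 = InvRound(s_1, k_5) = 0x5081
s_3 = InvRound(s_2, k_4) = 0x299E
s_4 = InvRound(s_3, k_3) = 0xD8A3
s_5 = InvRound(s_4, k_2) = 0x9BF7
s_6 = InvRound(s_5, k_1) = 0x4DE5
s_7 = InvRound(s_6, k_0) = 0xD266

0xD266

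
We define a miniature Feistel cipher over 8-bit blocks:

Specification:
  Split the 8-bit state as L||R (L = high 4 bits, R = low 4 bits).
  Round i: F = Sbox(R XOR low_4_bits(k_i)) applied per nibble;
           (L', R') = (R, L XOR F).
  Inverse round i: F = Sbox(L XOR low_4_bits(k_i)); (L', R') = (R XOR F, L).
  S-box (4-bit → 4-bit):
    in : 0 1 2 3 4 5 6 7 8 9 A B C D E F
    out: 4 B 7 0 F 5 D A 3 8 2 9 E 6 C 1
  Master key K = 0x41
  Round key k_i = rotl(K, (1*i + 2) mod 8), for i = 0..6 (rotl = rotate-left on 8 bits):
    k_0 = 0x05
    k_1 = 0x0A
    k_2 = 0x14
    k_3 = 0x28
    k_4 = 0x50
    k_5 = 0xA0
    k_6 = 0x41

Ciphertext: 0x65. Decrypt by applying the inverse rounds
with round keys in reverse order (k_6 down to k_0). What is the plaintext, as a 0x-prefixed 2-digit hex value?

0xD3

s_0 = ciphertext = 0x65
s_1 = InvRound(s_0, k_6) = 0xF6
s_2 = InvRound(s_1, k_5) = 0x7F
s_3 = InvRound(s_2, k_4) = 0x57
s_4 = InvRound(s_3, k_3) = 0x15
s_5 = InvRound(s_4, k_2) = 0x01
s_6 = InvRound(s_5, k_1) = 0x30
s_7 = InvRound(s_6, k_0) = 0xD3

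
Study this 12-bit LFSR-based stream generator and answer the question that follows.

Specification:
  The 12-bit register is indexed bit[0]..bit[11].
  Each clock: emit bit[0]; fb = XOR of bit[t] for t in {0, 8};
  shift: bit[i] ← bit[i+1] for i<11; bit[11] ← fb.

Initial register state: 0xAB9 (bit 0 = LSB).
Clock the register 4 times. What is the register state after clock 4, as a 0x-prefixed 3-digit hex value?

reg_0 = 0xAB9
clock 1: out=1, reg = 0xD5C
clock 2: out=0, reg = 0xEAE
clock 3: out=0, reg = 0x757
clock 4: out=1, reg = 0x3AB

0x3AB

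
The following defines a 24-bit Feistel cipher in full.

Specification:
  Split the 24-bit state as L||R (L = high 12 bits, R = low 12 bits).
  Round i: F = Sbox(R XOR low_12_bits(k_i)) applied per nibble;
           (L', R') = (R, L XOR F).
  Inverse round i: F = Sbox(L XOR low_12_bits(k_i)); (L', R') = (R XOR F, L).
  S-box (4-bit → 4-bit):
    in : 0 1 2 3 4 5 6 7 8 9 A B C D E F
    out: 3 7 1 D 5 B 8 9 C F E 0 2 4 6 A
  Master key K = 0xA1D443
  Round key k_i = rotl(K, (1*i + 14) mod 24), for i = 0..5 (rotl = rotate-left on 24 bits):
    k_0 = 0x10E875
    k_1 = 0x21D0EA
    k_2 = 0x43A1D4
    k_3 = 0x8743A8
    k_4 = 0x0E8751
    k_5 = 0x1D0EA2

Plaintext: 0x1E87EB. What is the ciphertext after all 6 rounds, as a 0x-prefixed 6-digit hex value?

0xEBD768

s_0 = plaintext = 0x1E87EB
s_1 = Round(s_0, k_0) = 0x7EBB1E
s_2 = Round(s_1, k_1) = 0xB1E74E
s_3 = Round(s_2, k_2) = 0x74E3E0
s_4 = Round(s_3, k_3) = 0x3E0412
s_5 = Round(s_4, k_4) = 0x412EBD
s_6 = Round(s_5, k_5) = 0xEBD768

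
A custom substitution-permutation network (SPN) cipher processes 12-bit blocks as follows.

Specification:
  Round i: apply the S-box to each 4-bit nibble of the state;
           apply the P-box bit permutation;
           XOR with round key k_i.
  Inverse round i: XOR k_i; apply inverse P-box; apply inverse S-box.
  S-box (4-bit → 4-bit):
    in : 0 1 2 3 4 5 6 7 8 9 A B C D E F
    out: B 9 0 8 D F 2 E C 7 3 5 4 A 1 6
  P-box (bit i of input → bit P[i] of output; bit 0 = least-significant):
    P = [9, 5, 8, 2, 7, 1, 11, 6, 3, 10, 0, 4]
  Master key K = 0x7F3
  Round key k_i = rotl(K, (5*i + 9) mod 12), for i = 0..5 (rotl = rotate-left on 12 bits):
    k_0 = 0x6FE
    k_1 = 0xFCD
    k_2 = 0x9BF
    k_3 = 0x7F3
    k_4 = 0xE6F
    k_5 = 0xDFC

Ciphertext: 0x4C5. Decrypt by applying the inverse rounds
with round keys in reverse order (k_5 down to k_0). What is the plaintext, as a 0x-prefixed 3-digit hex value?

0x9FF

s_0 = ciphertext = 0x4C5
s_1 = InvRound(s_0, k_5) = 0x4CF
s_2 = InvRound(s_1, k_4) = 0x2BA
s_3 = InvRound(s_2, k_3) = 0x93C
s_4 = InvRound(s_3, k_2) = 0xCA2
s_5 = InvRound(s_4, k_1) = 0xBD5
s_6 = InvRound(s_5, k_0) = 0x9FF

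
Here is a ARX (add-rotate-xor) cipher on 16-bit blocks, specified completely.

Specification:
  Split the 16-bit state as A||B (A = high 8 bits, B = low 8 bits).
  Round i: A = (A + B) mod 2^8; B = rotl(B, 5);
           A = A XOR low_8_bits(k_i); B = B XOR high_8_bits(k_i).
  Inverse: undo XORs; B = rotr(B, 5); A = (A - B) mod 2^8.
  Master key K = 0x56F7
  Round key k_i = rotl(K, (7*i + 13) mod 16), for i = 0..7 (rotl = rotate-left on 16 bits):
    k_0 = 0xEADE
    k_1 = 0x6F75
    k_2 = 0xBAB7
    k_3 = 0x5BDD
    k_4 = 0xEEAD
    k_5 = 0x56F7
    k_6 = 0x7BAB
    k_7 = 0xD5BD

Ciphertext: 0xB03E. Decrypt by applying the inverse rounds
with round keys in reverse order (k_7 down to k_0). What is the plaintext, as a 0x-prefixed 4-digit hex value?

0xFCE6

s_0 = ciphertext = 0xB03E
s_1 = InvRound(s_0, k_7) = 0xAE5F
s_2 = InvRound(s_1, k_6) = 0xE421
s_3 = InvRound(s_2, k_5) = 0x58BB
s_4 = InvRound(s_3, k_4) = 0x4BAA
s_5 = InvRound(s_4, k_3) = 0x078F
s_6 = InvRound(s_5, k_2) = 0x07A9
s_7 = InvRound(s_6, k_1) = 0x3C36
s_8 = InvRound(s_7, k_0) = 0xFCE6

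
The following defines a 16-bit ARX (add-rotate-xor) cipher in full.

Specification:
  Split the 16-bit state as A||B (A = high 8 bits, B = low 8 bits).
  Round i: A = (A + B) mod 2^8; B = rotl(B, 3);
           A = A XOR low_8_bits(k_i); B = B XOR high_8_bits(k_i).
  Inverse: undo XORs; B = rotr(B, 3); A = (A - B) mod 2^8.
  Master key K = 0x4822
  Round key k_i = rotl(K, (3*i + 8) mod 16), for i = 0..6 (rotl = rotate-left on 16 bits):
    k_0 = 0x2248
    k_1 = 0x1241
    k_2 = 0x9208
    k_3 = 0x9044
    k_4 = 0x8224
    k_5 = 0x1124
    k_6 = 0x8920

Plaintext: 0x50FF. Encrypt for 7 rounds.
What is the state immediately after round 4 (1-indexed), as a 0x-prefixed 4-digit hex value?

s_0 = plaintext = 0x50FF
s_1 = Round(s_0, k_0) = 0x07DD
s_2 = Round(s_1, k_1) = 0xA5FC
s_3 = Round(s_2, k_2) = 0xA975
s_4 = Round(s_3, k_3) = 0x5A3B
s_5 = Round(s_4, k_4) = 0xB15B
s_6 = Round(s_5, k_5) = 0x28CB
s_7 = Round(s_6, k_6) = 0xD3D7

0x5A3B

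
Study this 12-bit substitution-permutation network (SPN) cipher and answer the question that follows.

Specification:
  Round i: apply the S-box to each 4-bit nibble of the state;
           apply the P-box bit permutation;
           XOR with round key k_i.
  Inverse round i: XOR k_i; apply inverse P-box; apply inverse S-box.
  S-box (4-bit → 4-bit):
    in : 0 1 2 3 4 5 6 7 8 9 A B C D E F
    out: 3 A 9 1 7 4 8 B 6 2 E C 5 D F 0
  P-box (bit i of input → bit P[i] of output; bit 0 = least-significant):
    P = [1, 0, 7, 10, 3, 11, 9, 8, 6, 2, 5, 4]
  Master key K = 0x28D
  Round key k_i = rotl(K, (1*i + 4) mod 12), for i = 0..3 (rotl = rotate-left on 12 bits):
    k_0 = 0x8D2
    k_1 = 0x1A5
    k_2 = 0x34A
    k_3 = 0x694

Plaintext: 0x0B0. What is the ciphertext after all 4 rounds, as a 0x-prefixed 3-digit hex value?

s_0 = plaintext = 0x0B0
s_1 = Round(s_0, k_0) = 0xB95
s_2 = Round(s_1, k_1) = 0x915
s_3 = Round(s_2, k_2) = 0xACE
s_4 = Round(s_3, k_3) = 0x02B

0x02B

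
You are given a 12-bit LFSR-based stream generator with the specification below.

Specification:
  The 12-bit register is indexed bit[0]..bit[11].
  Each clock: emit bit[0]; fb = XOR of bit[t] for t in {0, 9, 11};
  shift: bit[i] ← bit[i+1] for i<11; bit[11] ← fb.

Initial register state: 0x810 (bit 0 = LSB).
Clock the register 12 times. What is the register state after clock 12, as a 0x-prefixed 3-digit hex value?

0x4BB

reg_0 = 0x810
clock 1: out=0, reg = 0xC08
clock 2: out=0, reg = 0xE04
clock 3: out=0, reg = 0x702
clock 4: out=0, reg = 0xB81
clock 5: out=1, reg = 0xDC0
clock 6: out=0, reg = 0xEE0
clock 7: out=0, reg = 0x770
clock 8: out=0, reg = 0xBB8
clock 9: out=0, reg = 0x5DC
clock 10: out=0, reg = 0x2EE
clock 11: out=0, reg = 0x977
clock 12: out=1, reg = 0x4BB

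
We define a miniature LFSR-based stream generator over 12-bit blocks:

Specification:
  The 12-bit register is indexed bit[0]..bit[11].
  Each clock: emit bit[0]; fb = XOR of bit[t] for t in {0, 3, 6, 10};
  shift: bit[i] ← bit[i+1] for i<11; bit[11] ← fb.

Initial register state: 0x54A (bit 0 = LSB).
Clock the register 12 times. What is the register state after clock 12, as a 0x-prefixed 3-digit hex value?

0x45B

reg_0 = 0x54A
clock 1: out=0, reg = 0xAA5
clock 2: out=1, reg = 0xD52
clock 3: out=0, reg = 0x6A9
clock 4: out=1, reg = 0xB54
clock 5: out=0, reg = 0xDAA
clock 6: out=0, reg = 0x6D5
clock 7: out=1, reg = 0xB6A
clock 8: out=0, reg = 0x5B5
clock 9: out=1, reg = 0x2DA
clock 10: out=0, reg = 0x16D
clock 11: out=1, reg = 0x8B6
clock 12: out=0, reg = 0x45B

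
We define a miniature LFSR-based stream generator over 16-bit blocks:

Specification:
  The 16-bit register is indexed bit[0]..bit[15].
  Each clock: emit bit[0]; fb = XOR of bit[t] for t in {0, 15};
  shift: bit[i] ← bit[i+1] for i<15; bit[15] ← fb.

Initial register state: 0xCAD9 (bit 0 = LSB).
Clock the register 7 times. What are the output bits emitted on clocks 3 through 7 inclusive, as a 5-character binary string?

reg_0 = 0xCAD9
clock 1: out=1, reg = 0x656C
clock 2: out=0, reg = 0x32B6
clock 3: out=0, reg = 0x195B
clock 4: out=1, reg = 0x8CAD
clock 5: out=1, reg = 0x4656
clock 6: out=0, reg = 0x232B
clock 7: out=1, reg = 0x9195

01101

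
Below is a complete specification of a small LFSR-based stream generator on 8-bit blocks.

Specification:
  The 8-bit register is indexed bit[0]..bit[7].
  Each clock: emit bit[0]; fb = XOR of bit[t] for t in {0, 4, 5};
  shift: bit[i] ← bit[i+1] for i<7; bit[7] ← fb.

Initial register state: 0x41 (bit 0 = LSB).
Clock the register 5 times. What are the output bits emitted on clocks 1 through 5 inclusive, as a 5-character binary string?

10000

reg_0 = 0x41
clock 1: out=1, reg = 0xA0
clock 2: out=0, reg = 0xD0
clock 3: out=0, reg = 0xE8
clock 4: out=0, reg = 0xF4
clock 5: out=0, reg = 0x7A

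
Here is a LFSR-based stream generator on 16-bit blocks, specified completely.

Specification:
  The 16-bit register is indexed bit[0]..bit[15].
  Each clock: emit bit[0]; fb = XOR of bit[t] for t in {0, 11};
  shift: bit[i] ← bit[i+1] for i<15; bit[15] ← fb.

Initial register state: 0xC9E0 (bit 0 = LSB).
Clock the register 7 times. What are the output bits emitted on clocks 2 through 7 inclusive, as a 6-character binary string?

000011

reg_0 = 0xC9E0
clock 1: out=0, reg = 0xE4F0
clock 2: out=0, reg = 0x7278
clock 3: out=0, reg = 0x393C
clock 4: out=0, reg = 0x9C9E
clock 5: out=0, reg = 0xCE4F
clock 6: out=1, reg = 0x6727
clock 7: out=1, reg = 0xB393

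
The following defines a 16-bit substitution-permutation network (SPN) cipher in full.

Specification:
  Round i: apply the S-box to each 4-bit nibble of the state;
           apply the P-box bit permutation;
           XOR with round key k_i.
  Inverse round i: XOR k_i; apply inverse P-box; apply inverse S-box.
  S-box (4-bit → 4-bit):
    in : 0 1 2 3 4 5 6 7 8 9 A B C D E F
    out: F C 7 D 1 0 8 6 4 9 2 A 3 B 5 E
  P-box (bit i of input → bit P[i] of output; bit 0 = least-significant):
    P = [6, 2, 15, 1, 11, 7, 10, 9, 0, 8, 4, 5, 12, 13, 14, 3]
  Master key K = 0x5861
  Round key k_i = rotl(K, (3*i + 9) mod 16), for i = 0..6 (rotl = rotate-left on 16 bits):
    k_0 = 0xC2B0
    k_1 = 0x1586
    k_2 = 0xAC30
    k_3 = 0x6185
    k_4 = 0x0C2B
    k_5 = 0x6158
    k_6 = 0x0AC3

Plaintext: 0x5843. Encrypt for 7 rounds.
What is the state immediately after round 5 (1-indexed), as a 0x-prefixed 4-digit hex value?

s_0 = plaintext = 0x5843
s_1 = Round(s_0, k_0) = 0x4AE2
s_2 = Round(s_1, k_1) = 0x88C2
s_3 = Round(s_2, k_2) = 0x64E4
s_4 = Round(s_3, k_3) = 0x6DCC
s_5 = Round(s_4, k_4) = 0x05C6
s_6 = Round(s_5, k_5) = 0x19D2
s_7 = Round(s_6, k_6) = 0xC02E

0x05C6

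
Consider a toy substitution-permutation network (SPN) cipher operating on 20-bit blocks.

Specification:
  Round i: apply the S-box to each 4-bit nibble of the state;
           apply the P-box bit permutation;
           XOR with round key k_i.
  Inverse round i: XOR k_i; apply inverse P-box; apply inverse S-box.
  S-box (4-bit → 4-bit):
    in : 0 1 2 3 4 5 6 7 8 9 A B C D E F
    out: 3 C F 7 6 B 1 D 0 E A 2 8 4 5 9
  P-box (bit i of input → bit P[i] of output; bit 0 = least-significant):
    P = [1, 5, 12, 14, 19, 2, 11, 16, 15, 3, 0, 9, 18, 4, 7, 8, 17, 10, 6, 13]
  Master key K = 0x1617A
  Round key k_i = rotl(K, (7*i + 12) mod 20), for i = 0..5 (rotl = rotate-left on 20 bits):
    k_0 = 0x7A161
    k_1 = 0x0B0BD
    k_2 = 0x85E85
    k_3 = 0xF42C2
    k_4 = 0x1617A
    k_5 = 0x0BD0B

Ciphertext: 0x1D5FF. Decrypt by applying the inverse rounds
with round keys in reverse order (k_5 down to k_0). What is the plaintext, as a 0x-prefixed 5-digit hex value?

0x72315

s_0 = ciphertext = 0x1D5FF
s_1 = InvRound(s_0, k_5) = 0x1489A
s_2 = InvRound(s_1, k_4) = 0x118DB
s_3 = InvRound(s_2, k_3) = 0x609E1
s_4 = InvRound(s_3, k_2) = 0x3FC09
s_5 = InvRound(s_4, k_1) = 0x0489A
s_6 = InvRound(s_5, k_0) = 0x72315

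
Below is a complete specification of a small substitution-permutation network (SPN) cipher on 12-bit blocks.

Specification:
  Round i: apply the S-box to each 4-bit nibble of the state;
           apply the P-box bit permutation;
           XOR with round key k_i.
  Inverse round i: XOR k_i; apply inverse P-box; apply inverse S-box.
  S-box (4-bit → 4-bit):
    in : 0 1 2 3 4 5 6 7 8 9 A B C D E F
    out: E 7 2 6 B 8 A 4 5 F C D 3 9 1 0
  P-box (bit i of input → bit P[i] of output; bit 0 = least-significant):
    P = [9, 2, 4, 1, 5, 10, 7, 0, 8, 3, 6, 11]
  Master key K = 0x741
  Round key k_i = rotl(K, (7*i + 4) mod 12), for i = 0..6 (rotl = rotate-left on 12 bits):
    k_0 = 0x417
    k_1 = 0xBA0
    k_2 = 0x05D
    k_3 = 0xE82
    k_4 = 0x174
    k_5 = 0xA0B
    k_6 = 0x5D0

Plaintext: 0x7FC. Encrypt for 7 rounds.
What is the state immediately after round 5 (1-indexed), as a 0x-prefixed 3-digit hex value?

0x676

s_0 = plaintext = 0x7FC
s_1 = Round(s_0, k_0) = 0x653
s_2 = Round(s_1, k_1) = 0x3BD
s_3 = Round(s_2, k_2) = 0x2B6
s_4 = Round(s_3, k_3) = 0xE2D
s_5 = Round(s_4, k_4) = 0x676
s_6 = Round(s_5, k_5) = 0x285
s_7 = Round(s_6, k_6) = 0x57A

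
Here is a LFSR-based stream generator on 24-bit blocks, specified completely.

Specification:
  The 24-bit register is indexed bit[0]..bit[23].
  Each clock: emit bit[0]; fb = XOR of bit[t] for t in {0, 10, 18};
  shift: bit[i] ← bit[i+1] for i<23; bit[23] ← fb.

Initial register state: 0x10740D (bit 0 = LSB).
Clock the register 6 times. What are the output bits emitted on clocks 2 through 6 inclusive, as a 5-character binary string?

reg_0 = 0x10740D
clock 1: out=1, reg = 0x083A06
clock 2: out=0, reg = 0x041D03
clock 3: out=1, reg = 0x820E81
clock 4: out=1, reg = 0x410740
clock 5: out=0, reg = 0xA083A0
clock 6: out=0, reg = 0x5041D0

01100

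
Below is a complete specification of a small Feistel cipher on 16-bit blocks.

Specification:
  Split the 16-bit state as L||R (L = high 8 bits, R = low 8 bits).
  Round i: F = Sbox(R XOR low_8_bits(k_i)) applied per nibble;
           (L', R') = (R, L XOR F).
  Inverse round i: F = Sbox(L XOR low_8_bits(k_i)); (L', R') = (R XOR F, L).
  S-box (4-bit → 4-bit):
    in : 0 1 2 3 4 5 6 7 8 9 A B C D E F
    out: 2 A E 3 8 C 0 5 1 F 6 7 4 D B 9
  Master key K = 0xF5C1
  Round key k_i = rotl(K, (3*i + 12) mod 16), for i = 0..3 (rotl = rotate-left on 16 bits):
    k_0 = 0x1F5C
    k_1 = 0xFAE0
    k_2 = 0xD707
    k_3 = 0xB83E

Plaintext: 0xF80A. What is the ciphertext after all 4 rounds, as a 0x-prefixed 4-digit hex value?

0xEC05

s_0 = plaintext = 0xF80A
s_1 = Round(s_0, k_0) = 0x0A38
s_2 = Round(s_1, k_1) = 0x38DB
s_3 = Round(s_2, k_2) = 0xDBEC
s_4 = Round(s_3, k_3) = 0xEC05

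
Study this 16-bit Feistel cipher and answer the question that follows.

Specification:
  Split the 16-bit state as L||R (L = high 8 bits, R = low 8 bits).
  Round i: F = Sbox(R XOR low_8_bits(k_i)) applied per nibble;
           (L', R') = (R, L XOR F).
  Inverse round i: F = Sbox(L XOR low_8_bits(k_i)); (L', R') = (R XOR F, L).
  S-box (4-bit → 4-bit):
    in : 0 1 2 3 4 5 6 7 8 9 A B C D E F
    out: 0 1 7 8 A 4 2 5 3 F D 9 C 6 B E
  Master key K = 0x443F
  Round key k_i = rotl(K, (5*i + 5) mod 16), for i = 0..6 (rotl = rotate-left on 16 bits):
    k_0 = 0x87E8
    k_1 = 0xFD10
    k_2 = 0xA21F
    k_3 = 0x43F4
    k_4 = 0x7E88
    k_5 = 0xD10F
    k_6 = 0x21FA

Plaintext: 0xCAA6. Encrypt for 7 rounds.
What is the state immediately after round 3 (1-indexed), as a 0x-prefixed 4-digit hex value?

0xF7D2

s_0 = plaintext = 0xCAA6
s_1 = Round(s_0, k_0) = 0xA661
s_2 = Round(s_1, k_1) = 0x61F7
s_3 = Round(s_2, k_2) = 0xF7D2
s_4 = Round(s_3, k_3) = 0xD285
s_5 = Round(s_4, k_4) = 0x85D4
s_6 = Round(s_5, k_5) = 0xD4EC
s_7 = Round(s_6, k_6) = 0xECC6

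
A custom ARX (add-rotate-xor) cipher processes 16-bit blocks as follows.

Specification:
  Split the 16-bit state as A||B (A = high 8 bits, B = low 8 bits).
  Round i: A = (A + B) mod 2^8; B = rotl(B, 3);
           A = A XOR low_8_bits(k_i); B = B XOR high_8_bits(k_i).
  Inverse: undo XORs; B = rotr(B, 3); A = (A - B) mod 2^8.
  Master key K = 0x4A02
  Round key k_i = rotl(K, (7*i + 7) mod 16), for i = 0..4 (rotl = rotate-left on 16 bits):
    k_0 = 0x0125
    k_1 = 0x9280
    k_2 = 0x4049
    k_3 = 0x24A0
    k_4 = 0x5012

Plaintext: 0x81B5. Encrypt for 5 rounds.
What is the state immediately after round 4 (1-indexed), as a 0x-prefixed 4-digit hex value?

0xDEDB

s_0 = plaintext = 0x81B5
s_1 = Round(s_0, k_0) = 0x13AC
s_2 = Round(s_1, k_1) = 0x3FF7
s_3 = Round(s_2, k_2) = 0x7FFF
s_4 = Round(s_3, k_3) = 0xDEDB
s_5 = Round(s_4, k_4) = 0xAB8E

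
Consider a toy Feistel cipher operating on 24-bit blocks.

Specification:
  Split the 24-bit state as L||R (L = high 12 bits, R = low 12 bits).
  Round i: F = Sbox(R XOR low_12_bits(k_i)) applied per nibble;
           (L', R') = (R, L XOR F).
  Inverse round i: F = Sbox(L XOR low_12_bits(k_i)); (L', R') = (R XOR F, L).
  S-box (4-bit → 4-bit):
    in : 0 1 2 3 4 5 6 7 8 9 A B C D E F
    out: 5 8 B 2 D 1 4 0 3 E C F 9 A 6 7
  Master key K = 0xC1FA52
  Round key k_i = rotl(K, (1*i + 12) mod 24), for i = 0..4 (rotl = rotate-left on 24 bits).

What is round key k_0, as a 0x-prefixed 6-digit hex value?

0xA52C1F

K = 0xC1FA52
k_0 = rotl(K, (1*0+12) mod 24) = rotl(K, 12) = 0xA52C1F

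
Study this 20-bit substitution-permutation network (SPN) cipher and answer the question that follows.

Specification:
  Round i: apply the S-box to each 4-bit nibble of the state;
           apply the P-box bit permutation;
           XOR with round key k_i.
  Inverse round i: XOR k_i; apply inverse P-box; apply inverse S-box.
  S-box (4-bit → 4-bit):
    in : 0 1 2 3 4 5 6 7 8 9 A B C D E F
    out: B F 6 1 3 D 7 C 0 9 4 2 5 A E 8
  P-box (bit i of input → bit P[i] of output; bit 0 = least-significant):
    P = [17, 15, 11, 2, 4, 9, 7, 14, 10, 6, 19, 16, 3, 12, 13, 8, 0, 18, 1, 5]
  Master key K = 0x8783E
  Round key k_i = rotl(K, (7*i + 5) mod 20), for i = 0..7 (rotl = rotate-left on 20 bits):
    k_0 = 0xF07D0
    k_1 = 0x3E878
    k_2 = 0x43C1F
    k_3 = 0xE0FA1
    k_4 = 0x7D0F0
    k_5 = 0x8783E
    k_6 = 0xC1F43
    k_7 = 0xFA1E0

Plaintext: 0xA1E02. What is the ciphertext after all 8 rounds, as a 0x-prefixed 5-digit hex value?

s_0 = plaintext = 0xA1E02
s_1 = Round(s_0, k_0) = 0x6FC8A
s_2 = Round(s_1, k_1) = 0xFE57B
s_3 = Round(s_2, k_2) = 0xDC9BF
s_4 = Round(s_3, k_3) = 0xB298D
s_5 = Round(s_4, k_4) = 0x264F4
s_6 = Round(s_5, k_5) = 0xE8C74
s_7 = Round(s_6, k_6) = 0x2DBE1
s_8 = Round(s_7, k_7) = 0x97A26

0x97A26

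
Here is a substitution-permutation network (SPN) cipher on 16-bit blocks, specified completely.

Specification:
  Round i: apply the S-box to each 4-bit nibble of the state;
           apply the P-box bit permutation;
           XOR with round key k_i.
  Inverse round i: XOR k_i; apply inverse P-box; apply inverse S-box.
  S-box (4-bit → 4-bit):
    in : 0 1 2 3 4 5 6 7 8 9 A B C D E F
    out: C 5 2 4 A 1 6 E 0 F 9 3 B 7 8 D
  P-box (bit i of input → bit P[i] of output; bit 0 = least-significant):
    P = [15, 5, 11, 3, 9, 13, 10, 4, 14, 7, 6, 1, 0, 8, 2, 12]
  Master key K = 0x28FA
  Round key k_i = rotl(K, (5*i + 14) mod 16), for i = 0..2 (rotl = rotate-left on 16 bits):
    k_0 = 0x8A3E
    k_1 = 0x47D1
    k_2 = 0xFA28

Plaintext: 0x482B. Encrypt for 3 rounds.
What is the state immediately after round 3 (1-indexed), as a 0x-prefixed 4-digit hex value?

0x204C

s_0 = plaintext = 0x482B
s_1 = Round(s_0, k_0) = 0x3B1E
s_2 = Round(s_1, k_1) = 0x015D
s_3 = Round(s_2, k_2) = 0x204C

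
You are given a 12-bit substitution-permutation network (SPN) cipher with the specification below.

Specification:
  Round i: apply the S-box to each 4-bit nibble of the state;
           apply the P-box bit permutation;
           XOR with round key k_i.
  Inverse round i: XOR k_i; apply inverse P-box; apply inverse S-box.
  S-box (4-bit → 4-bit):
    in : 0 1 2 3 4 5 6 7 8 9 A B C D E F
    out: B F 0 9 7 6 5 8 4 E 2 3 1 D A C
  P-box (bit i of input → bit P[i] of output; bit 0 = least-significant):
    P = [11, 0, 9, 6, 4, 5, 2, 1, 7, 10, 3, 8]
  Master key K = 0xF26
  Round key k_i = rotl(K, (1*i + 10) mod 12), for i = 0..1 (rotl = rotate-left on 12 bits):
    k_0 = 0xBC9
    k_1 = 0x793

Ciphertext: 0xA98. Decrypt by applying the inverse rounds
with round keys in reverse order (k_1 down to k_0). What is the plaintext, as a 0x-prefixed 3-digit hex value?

0xC08

s_0 = ciphertext = 0xA98
s_1 = InvRound(s_0, k_1) = 0x97B
s_2 = InvRound(s_1, k_0) = 0xC08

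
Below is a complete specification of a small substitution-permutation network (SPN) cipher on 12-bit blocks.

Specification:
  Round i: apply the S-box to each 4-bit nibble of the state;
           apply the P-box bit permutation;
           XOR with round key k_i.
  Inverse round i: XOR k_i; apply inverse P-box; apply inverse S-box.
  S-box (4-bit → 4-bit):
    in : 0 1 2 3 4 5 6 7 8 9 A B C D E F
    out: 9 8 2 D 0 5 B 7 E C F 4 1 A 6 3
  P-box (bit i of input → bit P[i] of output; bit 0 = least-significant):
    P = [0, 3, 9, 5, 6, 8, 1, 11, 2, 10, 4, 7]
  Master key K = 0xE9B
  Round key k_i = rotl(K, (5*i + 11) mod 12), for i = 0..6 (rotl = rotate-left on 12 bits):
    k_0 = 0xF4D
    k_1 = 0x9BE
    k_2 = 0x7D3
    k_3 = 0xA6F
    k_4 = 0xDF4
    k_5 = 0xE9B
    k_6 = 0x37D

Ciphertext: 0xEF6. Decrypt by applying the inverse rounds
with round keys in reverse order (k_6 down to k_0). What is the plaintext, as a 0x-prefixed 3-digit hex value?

0x023

s_0 = ciphertext = 0xEF6
s_1 = InvRound(s_0, k_6) = 0xD8F
s_2 = InvRound(s_1, k_5) = 0x52B
s_3 = InvRound(s_2, k_4) = 0x33F
s_4 = InvRound(s_3, k_3) = 0xB64
s_5 = InvRound(s_4, k_2) = 0xA90
s_6 = InvRound(s_5, k_1) = 0xCE8
s_7 = InvRound(s_6, k_0) = 0x023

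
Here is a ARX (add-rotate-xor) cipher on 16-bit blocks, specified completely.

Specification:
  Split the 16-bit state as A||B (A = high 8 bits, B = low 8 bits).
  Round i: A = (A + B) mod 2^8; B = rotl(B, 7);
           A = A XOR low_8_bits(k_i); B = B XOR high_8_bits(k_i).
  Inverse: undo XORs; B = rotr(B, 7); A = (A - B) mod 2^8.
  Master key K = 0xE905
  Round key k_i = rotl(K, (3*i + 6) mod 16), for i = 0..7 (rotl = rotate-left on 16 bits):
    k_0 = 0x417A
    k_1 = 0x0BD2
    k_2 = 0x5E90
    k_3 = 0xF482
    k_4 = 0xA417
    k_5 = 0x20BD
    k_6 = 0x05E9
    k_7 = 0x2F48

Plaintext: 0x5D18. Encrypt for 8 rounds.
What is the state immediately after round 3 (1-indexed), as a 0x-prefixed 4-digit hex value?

s_0 = plaintext = 0x5D18
s_1 = Round(s_0, k_0) = 0x0F4D
s_2 = Round(s_1, k_1) = 0x8EAD
s_3 = Round(s_2, k_2) = 0xAB88
s_4 = Round(s_3, k_3) = 0xB1B0
s_5 = Round(s_4, k_4) = 0x76FC
s_6 = Round(s_5, k_5) = 0xCF5E
s_7 = Round(s_6, k_6) = 0xC42A
s_8 = Round(s_7, k_7) = 0xA63A

0xAB88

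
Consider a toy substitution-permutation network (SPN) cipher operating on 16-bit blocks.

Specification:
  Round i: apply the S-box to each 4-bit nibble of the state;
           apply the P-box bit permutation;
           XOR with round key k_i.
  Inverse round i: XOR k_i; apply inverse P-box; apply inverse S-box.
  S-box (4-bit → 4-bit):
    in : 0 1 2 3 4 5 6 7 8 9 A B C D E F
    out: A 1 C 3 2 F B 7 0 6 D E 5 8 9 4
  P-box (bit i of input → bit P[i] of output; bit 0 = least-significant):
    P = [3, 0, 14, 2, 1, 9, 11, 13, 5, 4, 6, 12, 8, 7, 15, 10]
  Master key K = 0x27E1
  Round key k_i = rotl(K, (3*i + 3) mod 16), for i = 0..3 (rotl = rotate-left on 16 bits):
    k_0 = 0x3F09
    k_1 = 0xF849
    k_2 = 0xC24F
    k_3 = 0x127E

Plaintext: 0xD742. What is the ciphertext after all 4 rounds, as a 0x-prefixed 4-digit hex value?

s_0 = plaintext = 0xD742
s_1 = Round(s_0, k_0) = 0x797D
s_2 = Round(s_1, k_1) = 0x739F
s_3 = Round(s_2, k_2) = 0x09FF
s_4 = Round(s_3, k_3) = 0x5EAE

0x5EAE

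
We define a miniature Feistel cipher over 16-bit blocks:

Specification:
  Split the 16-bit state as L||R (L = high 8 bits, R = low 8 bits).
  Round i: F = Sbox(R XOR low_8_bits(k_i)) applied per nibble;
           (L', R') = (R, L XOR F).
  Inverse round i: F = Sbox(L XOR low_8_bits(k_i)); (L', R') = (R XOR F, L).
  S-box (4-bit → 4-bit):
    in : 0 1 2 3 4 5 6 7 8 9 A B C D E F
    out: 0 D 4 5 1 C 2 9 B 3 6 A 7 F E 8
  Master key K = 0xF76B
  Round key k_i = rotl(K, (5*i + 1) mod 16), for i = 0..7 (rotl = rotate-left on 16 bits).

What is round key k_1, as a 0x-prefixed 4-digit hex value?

K = 0xF76B
k_0 = rotl(K, (5*0+1) mod 16) = rotl(K, 1) = 0xEED7
k_1 = rotl(K, (5*1+1) mod 16) = rotl(K, 6) = 0xDAFD

0xDAFD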